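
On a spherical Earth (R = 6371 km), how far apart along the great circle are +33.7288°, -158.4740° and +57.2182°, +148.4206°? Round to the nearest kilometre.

Δλ = 148.4206 − -158.4740 = 306.8946°; wrapped into (−180°, 180°]: -53.1054°.
Δφ = 57.2182 − 33.7288 = 23.4894°.
a = sin²(Δφ/2) + cos φ₁ · cos φ₂ · sin²(Δλ/2) = 0.131416.
c = 2·atan2(√a, √(1−a)) = 0.74193 rad → d = 6371·c ≈ 4726.82 km.

4727 km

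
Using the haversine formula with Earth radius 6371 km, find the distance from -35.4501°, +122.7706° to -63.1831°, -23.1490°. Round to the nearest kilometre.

Δλ = -23.1490 − 122.7706 = -145.9196°.
Δφ = -63.1831 − -35.4501 = -27.7330°.
a = sin²(Δφ/2) + cos φ₁ · cos φ₂ · sin²(Δλ/2) = 0.393386.
c = 2·atan2(√a, √(1−a)) = 1.35592 rad → d = 6371·c ≈ 8638.56 km.

8639 km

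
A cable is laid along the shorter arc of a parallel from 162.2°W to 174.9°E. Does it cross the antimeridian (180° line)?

Naïve |174.9 − -162.2| = 337.1° > 180°, so the shorter arc goes the other way round — across 180°.
Signed shortest Δλ = ((174.9 − -162.2 + 180) mod 360) − 180 = -22.9°.
Going west by 22.9° from -162.2° passes through 180° before reaching +174.9°.

Yes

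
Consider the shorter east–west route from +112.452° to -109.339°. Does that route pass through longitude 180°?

Naïve |-109.339 − 112.452| = 221.791° > 180°, so the shorter arc goes the other way round — across 180°.
Signed shortest Δλ = ((-109.339 − 112.452 + 180) mod 360) − 180 = 138.209°.
Going east by 138.209° from +112.452° passes through 180° before reaching -109.339°.

Yes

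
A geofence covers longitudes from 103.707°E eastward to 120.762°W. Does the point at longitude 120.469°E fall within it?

Yes

Band width going east from +103.707° to -120.762°: ((-120.762 − 103.707) mod 360) = 135.531°.
Offset of +120.469° east of the west edge: ((120.469 − 103.707) mod 360) = 16.762°.
16.762° ≤ 135.531° ⇒ inside.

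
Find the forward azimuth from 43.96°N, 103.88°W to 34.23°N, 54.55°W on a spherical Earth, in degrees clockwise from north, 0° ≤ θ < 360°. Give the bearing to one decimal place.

87.2°

Δλ = -54.55 − -103.88 = 49.33°.
θ = atan2( sin Δλ · cos φ₂ , cos φ₁ · sin φ₂ − sin φ₁ · cos φ₂ · cos Δλ )
  = atan2(0.62710, 0.03089) = 87.180° → normalised to [0°, 360°): 87.180°.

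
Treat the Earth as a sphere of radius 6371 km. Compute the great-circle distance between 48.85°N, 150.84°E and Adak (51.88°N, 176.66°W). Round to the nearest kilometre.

2310 km

Δλ = -176.66 − 150.84 = -327.50°; wrapped into (−180°, 180°]: 32.50°.
Δφ = 51.88 − 48.85 = 3.03°.
a = sin²(Δφ/2) + cos φ₁ · cos φ₂ · sin²(Δλ/2) = 0.032507.
c = 2·atan2(√a, √(1−a)) = 0.36258 rad → d = 6371·c ≈ 2309.98 km.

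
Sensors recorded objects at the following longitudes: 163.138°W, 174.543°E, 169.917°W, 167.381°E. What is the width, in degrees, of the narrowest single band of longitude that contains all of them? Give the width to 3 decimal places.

29.481°

Sort the longitudes: -169.917°, -163.138°, +167.381°, +174.543°.
Eastward gaps between consecutive values (wrapping around): 6.779°, 330.519°, 7.162°, 15.540°.
Largest gap = 330.519° ⇒ minimal covering band is its complement: 360° − 330.519° = 29.481°.
Band runs from +167.381° eastward to -163.138°, crossing the antimeridian.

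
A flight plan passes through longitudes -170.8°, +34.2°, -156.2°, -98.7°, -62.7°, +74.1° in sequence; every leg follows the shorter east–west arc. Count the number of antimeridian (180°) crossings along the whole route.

2

Leg 1: -170.8° → +34.2°, shortest Δλ = -155.0° (west) — crosses 180°.
Leg 2: +34.2° → -156.2°, shortest Δλ = 169.6° (east) — crosses 180°.
Leg 3: -156.2° → -98.7°, shortest Δλ = 57.5° (east) — does not cross 180°.
Leg 4: -98.7° → -62.7°, shortest Δλ = 36.0° (east) — does not cross 180°.
Leg 5: -62.7° → +74.1°, shortest Δλ = 136.8° (east) — does not cross 180°.
Total crossings: 2.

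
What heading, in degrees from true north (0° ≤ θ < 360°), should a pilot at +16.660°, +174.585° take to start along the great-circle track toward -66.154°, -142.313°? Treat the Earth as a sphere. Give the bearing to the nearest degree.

164°

Δλ = -142.313 − 174.585 = -316.898°; wrapped into (−180°, 180°]: 43.102°.
θ = atan2( sin Δλ · cos φ₂ , cos φ₁ · sin φ₂ − sin φ₁ · cos φ₂ · cos Δλ )
  = atan2(0.27624, -0.96087) = 163.960° → normalised to [0°, 360°): 163.960°.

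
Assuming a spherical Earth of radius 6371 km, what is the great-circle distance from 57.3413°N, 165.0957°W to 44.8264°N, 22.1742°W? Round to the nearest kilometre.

8145 km

Δλ = -22.1742 − -165.0957 = 142.9215°.
Δφ = 44.8264 − 57.3413 = -12.5149°.
a = sin²(Δφ/2) + cos φ₁ · cos φ₂ · sin²(Δλ/2) = 0.355921.
c = 2·atan2(√a, √(1−a)) = 1.27849 rad → d = 6371·c ≈ 8145.28 km.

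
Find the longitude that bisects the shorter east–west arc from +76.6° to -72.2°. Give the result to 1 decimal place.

+2.2°

Signed shortest Δλ from +76.6° to -72.2° is -148.8°.
Midpoint longitude = +76.6° + (-148.8°)/2 = +76.6° − 74.4° = +2.2°.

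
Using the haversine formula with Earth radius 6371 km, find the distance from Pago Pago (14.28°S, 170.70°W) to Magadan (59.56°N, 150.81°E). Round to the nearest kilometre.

8909 km

Δλ = 150.81 − -170.70 = 321.51°; wrapped into (−180°, 180°]: -38.49°.
Δφ = 59.56 − -14.28 = 73.84°.
a = sin²(Δφ/2) + cos φ₁ · cos φ₂ · sin²(Δλ/2) = 0.414181.
c = 2·atan2(√a, √(1−a)) = 1.39830 rad → d = 6371·c ≈ 8908.59 km.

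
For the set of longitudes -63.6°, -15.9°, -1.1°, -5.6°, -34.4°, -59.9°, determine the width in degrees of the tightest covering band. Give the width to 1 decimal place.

62.5°

Sort the longitudes: -63.6°, -59.9°, -34.4°, -15.9°, -5.6°, -1.1°.
Eastward gaps between consecutive values (wrapping around): 3.7°, 25.5°, 18.5°, 10.3°, 4.5°, 297.5°.
Largest gap = 297.5° ⇒ minimal covering band is its complement: 360° − 297.5° = 62.5°.
Band runs from -63.6° eastward to -1.1°.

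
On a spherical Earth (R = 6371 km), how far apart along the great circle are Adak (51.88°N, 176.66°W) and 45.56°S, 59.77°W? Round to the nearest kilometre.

15480 km

Δλ = -59.77 − -176.66 = 116.89°.
Δφ = -45.56 − 51.88 = -97.44°.
a = sin²(Δφ/2) + cos φ₁ · cos φ₂ · sin²(Δλ/2) = 0.878594.
c = 2·atan2(√a, √(1−a)) = 2.42979 rad → d = 6371·c ≈ 15480.22 km.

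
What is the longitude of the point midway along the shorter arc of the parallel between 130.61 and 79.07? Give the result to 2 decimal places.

+104.84°

Signed shortest Δλ from +130.61° to +79.07° is -51.54°.
Midpoint longitude = +130.61° + (-51.54°)/2 = +130.61° − 25.77° = +104.84°.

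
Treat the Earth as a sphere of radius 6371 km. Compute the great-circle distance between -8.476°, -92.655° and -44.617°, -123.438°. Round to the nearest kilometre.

4992 km

Δλ = -123.438 − -92.655 = -30.783°.
Δφ = -44.617 − -8.476 = -36.141°.
a = sin²(Δφ/2) + cos φ₁ · cos φ₂ · sin²(Δλ/2) = 0.145812.
c = 2·atan2(√a, √(1−a)) = 0.78360 rad → d = 6371·c ≈ 4992.32 km.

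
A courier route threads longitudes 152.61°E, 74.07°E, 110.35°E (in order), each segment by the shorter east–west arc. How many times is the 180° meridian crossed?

Leg 1: +152.61° → +74.07°, shortest Δλ = -78.54° (west) — does not cross 180°.
Leg 2: +74.07° → +110.35°, shortest Δλ = 36.28° (east) — does not cross 180°.
Total crossings: 0.

0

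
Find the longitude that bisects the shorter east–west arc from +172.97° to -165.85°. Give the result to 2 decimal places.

Signed shortest Δλ from +172.97° to -165.85° is +21.18°.
Midpoint longitude = +172.97° + (+21.18°)/2 = +172.97° + 10.59° = +183.56°.
Normalise into (−180°, 180°]: -176.44°.
(The naïve average (+172.97 + -165.85)/2 = 3.56° is on the wrong side of the globe.)

-176.44°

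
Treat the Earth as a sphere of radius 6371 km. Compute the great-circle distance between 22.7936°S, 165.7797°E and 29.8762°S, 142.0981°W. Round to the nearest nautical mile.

Δλ = -142.0981 − 165.7797 = -307.8778°; wrapped into (−180°, 180°]: 52.1222°.
Δφ = -29.8762 − -22.7936 = -7.0826°.
a = sin²(Δφ/2) + cos φ₁ · cos φ₂ · sin²(Δλ/2) = 0.158105.
c = 2·atan2(√a, √(1−a)) = 0.81785 rad → d = 6371·c ≈ 5210.54 km ≈ 2813.47 nmi.

2813 nmi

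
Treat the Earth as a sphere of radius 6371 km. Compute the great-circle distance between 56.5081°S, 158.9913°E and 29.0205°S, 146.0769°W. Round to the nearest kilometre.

Δλ = -146.0769 − 158.9913 = -305.0682°; wrapped into (−180°, 180°]: 54.9318°.
Δφ = -29.0205 − -56.5081 = 27.4876°.
a = sin²(Δφ/2) + cos φ₁ · cos φ₂ · sin²(Δλ/2) = 0.159092.
c = 2·atan2(√a, √(1−a)) = 0.82055 rad → d = 6371·c ≈ 5227.75 km.

5228 km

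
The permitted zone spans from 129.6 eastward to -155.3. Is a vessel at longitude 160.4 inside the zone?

Band width going east from +129.6° to -155.3°: ((-155.3 − 129.6) mod 360) = 75.1°.
Offset of +160.4° east of the west edge: ((160.4 − 129.6) mod 360) = 30.8°.
30.8° ≤ 75.1° ⇒ inside.

Yes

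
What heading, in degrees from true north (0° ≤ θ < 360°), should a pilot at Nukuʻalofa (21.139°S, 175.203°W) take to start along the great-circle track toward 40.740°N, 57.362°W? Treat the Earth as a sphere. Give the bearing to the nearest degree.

54°

Δλ = -57.362 − -175.203 = 117.841°.
θ = atan2( sin Δλ · cos φ₂ , cos φ₁ · sin φ₂ − sin φ₁ · cos φ₂ · cos Δλ )
  = atan2(0.66998, 0.48110) = 54.318° → normalised to [0°, 360°): 54.318°.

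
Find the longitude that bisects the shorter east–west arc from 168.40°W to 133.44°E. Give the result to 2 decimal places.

162.52°E

Signed shortest Δλ from -168.40° to +133.44° is -58.16°.
Midpoint longitude = -168.40° + (-58.16°)/2 = -168.40° − 29.08° = -197.48°.
Normalise into (−180°, 180°]: +162.52°.
(The naïve average (-168.40 + +133.44)/2 = -17.48° is on the wrong side of the globe.)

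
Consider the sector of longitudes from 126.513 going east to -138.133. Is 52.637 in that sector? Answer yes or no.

No

Band width going east from +126.513° to -138.133°: ((-138.133 − 126.513) mod 360) = 95.354°.
Offset of +52.637° east of the west edge: ((52.637 − 126.513) mod 360) = 286.124°.
286.124° > 95.354° ⇒ outside.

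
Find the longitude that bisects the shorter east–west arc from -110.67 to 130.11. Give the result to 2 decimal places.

Signed shortest Δλ from -110.67° to +130.11° is -119.22°.
Midpoint longitude = -110.67° + (-119.22°)/2 = -110.67° − 59.61° = -170.28°.
(The naïve average (-110.67 + +130.11)/2 = 9.72° is on the wrong side of the globe.)

-170.28°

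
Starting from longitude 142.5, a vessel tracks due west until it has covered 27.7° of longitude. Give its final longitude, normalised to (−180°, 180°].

+114.8°

Start at +142.5°; shift −27.7° → +114.8°.
+114.8° already lies in (−180°, 180°].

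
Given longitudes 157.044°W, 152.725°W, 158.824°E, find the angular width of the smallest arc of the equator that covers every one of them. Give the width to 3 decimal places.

48.451°

Sort the longitudes: -157.044°, -152.725°, +158.824°.
Eastward gaps between consecutive values (wrapping around): 4.319°, 311.549°, 44.132°.
Largest gap = 311.549° ⇒ minimal covering band is its complement: 360° − 311.549° = 48.451°.
Band runs from +158.824° eastward to -152.725°, crossing the antimeridian.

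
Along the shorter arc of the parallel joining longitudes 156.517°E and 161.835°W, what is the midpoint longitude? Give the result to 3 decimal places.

Signed shortest Δλ from +156.517° to -161.835° is +41.648°.
Midpoint longitude = +156.517° + (+41.648°)/2 = +156.517° + 20.824° = +177.341°.
(The naïve average (+156.517 + -161.835)/2 = -2.659° is on the wrong side of the globe.)

177.341°E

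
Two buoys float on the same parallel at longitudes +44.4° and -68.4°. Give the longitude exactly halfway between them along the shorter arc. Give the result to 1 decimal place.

Signed shortest Δλ from +44.4° to -68.4° is -112.8°.
Midpoint longitude = +44.4° + (-112.8°)/2 = +44.4° − 56.4° = -12.0°.

-12.0°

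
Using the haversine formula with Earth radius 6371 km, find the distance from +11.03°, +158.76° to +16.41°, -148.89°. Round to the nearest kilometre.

5672 km

Δλ = -148.89 − 158.76 = -307.65°; wrapped into (−180°, 180°]: 52.35°.
Δφ = 16.41 − 11.03 = 5.38°.
a = sin²(Δφ/2) + cos φ₁ · cos φ₂ · sin²(Δλ/2) = 0.185410.
c = 2·atan2(√a, √(1−a)) = 0.89030 rad → d = 6371·c ≈ 5672.09 km.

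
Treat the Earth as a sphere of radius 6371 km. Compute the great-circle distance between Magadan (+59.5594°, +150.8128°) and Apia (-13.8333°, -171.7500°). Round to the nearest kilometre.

8825 km

Δλ = -171.7500 − 150.8128 = -322.5628°; wrapped into (−180°, 180°]: 37.4372°.
Δφ = -13.8333 − 59.5594 = -73.3927°.
a = sin²(Δφ/2) + cos φ₁ · cos φ₂ · sin²(Δλ/2) = 0.407761.
c = 2·atan2(√a, √(1−a)) = 1.38525 rad → d = 6371·c ≈ 8825.46 km.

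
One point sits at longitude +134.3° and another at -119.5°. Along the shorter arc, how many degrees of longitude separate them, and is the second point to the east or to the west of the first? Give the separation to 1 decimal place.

106.2° east

Raw difference: -119.5 − 134.3 = -253.8°.
Normalise into (−180°, 180°]: -253.8° + 360° = 106.2°.
Positive ⇒ the second point lies to the east; separation 106.2°.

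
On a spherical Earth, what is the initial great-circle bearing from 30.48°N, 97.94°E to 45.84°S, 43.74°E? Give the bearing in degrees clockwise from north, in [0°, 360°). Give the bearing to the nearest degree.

214°

Δλ = 43.74 − 97.94 = -54.20°.
θ = atan2( sin Δλ · cos φ₂ , cos φ₁ · sin φ₂ − sin φ₁ · cos φ₂ · cos Δλ )
  = atan2(-0.56504, -0.82497) = -145.592° → normalised to [0°, 360°): 214.408°.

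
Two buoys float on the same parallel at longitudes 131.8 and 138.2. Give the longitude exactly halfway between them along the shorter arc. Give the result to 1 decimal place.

Signed shortest Δλ from +131.8° to +138.2° is +6.4°.
Midpoint longitude = +131.8° + (+6.4°)/2 = +131.8° + 3.2° = +135.0°.

+135.0°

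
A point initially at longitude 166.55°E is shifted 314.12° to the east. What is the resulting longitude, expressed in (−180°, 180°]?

Start at +166.55°; shift +314.12° → +480.67°.
+480.67° lies outside (−180°, 180°]; subtract 360° → +120.67°.

120.67°E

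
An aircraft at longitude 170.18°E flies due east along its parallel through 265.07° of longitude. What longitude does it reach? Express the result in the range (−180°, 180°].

75.25°E

Start at +170.18°; shift +265.07° → +435.25°.
+435.25° lies outside (−180°, 180°]; subtract 360° → +75.25°.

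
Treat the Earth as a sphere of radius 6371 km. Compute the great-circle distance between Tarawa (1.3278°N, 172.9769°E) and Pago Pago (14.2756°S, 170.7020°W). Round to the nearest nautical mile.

Δλ = -170.7020 − 172.9769 = -343.6789°; wrapped into (−180°, 180°]: 16.3211°.
Δφ = -14.2756 − 1.3278 = -15.6034°.
a = sin²(Δφ/2) + cos φ₁ · cos φ₂ · sin²(Δλ/2) = 0.037948.
c = 2·atan2(√a, √(1−a)) = 0.39211 rad → d = 6371·c ≈ 2498.16 km ≈ 1348.90 nmi.

1349 nmi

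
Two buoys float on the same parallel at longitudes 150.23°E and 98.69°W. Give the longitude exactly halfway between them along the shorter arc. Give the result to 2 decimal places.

Signed shortest Δλ from +150.23° to -98.69° is +111.08°.
Midpoint longitude = +150.23° + (+111.08°)/2 = +150.23° + 55.54° = +205.77°.
Normalise into (−180°, 180°]: -154.23°.
(The naïve average (+150.23 + -98.69)/2 = 25.77° is on the wrong side of the globe.)

154.23°W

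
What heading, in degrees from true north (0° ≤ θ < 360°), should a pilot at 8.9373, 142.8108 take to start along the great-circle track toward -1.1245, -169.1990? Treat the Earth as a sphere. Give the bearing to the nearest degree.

99°

Δλ = -169.1990 − 142.8108 = -312.0098°; wrapped into (−180°, 180°]: 47.9902°.
θ = atan2( sin Δλ · cos φ₂ , cos φ₁ · sin φ₂ − sin φ₁ · cos φ₂ · cos Δλ )
  = atan2(0.74289, -0.12334) = 99.427° → normalised to [0°, 360°): 99.427°.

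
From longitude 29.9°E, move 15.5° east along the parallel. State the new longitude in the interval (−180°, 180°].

Start at +29.9°; shift +15.5° → +45.4°.
+45.4° already lies in (−180°, 180°].

45.4°E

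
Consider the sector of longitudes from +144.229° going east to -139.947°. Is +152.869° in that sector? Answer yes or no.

Yes

Band width going east from +144.229° to -139.947°: ((-139.947 − 144.229) mod 360) = 75.824°.
Offset of +152.869° east of the west edge: ((152.869 − 144.229) mod 360) = 8.640°.
8.640° ≤ 75.824° ⇒ inside.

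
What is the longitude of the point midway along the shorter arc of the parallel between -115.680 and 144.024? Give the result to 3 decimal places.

-165.828°

Signed shortest Δλ from -115.680° to +144.024° is -100.296°.
Midpoint longitude = -115.680° + (-100.296°)/2 = -115.680° − 50.148° = -165.828°.
(The naïve average (-115.680 + +144.024)/2 = 14.172° is on the wrong side of the globe.)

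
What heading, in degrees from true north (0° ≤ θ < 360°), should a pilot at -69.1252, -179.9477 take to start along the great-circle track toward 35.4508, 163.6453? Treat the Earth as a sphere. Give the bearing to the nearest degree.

346°

Δλ = 163.6453 − -179.9477 = 343.5930°; wrapped into (−180°, 180°]: -16.4070°.
θ = atan2( sin Δλ · cos φ₂ , cos φ₁ · sin φ₂ − sin φ₁ · cos φ₂ · cos Δλ )
  = atan2(-0.23009, 0.93682) = -13.799° → normalised to [0°, 360°): 346.201°.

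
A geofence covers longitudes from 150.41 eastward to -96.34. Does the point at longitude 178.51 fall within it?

Yes

Band width going east from +150.41° to -96.34°: ((-96.34 − 150.41) mod 360) = 113.25°.
Offset of +178.51° east of the west edge: ((178.51 − 150.41) mod 360) = 28.10°.
28.10° ≤ 113.25° ⇒ inside.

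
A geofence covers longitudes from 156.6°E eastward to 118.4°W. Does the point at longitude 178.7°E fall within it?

Band width going east from +156.6° to -118.4°: ((-118.4 − 156.6) mod 360) = 85.0°.
Offset of +178.7° east of the west edge: ((178.7 − 156.6) mod 360) = 22.1°.
22.1° ≤ 85.0° ⇒ inside.

Yes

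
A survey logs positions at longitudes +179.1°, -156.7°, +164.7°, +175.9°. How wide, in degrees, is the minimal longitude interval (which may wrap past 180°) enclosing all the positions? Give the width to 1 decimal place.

Sort the longitudes: -156.7°, +164.7°, +175.9°, +179.1°.
Eastward gaps between consecutive values (wrapping around): 321.4°, 11.2°, 3.2°, 24.2°.
Largest gap = 321.4° ⇒ minimal covering band is its complement: 360° − 321.4° = 38.6°.
Band runs from +164.7° eastward to -156.7°, crossing the antimeridian.

38.6°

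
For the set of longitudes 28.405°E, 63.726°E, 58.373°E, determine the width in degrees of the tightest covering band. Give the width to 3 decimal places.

35.321°

Sort the longitudes: +28.405°, +58.373°, +63.726°.
Eastward gaps between consecutive values (wrapping around): 29.968°, 5.353°, 324.679°.
Largest gap = 324.679° ⇒ minimal covering band is its complement: 360° − 324.679° = 35.321°.
Band runs from +28.405° eastward to +63.726°.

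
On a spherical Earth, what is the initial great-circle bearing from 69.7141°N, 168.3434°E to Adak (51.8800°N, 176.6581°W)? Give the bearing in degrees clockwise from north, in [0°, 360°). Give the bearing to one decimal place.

Δλ = -176.6581 − 168.3434 = -345.0015°; wrapped into (−180°, 180°]: 14.9985°.
θ = atan2( sin Δλ · cos φ₂ , cos φ₁ · sin φ₂ − sin φ₁ · cos φ₂ · cos Δλ )
  = atan2(0.15976, -0.28654) = 150.858° → normalised to [0°, 360°): 150.858°.

150.9°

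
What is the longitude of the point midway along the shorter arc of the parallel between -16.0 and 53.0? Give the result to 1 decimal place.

Signed shortest Δλ from -16.0° to +53.0° is +69.0°.
Midpoint longitude = -16.0° + (+69.0°)/2 = -16.0° + 34.5° = +18.5°.

+18.5°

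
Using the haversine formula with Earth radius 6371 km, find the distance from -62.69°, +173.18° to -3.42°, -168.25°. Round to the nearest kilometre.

Δλ = -168.25 − 173.18 = -341.43°; wrapped into (−180°, 180°]: 18.57°.
Δφ = -3.42 − -62.69 = 59.27°.
a = sin²(Δφ/2) + cos φ₁ · cos φ₂ · sin²(Δλ/2) = 0.256426.
c = 2·atan2(√a, √(1−a)) = 1.06198 rad → d = 6371·c ≈ 6765.84 km.

6766 km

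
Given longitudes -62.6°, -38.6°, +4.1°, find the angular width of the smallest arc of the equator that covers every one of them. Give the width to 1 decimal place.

Sort the longitudes: -62.6°, -38.6°, +4.1°.
Eastward gaps between consecutive values (wrapping around): 24.0°, 42.7°, 293.3°.
Largest gap = 293.3° ⇒ minimal covering band is its complement: 360° − 293.3° = 66.7°.
Band runs from -62.6° eastward to +4.1°.

66.7°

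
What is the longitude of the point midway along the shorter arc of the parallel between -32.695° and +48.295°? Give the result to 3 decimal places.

Signed shortest Δλ from -32.695° to +48.295° is +80.990°.
Midpoint longitude = -32.695° + (+80.990°)/2 = -32.695° + 40.495° = +7.800°.

+7.800°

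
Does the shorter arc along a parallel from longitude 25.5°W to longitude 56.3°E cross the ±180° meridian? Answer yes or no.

No

Signed shortest Δλ = ((56.3 − -25.5 + 180) mod 360) − 180 = 81.8°.
Going east by 81.8° from -25.5° reaches +56.3° without touching 180°.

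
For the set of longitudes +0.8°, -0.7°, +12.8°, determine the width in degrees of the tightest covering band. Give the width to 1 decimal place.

13.5°

Sort the longitudes: -0.7°, +0.8°, +12.8°.
Eastward gaps between consecutive values (wrapping around): 1.5°, 12.0°, 346.5°.
Largest gap = 346.5° ⇒ minimal covering band is its complement: 360° − 346.5° = 13.5°.
Band runs from -0.7° eastward to +12.8°.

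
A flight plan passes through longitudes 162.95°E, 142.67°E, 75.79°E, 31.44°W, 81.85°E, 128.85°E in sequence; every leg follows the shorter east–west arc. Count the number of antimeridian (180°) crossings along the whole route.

0

Leg 1: +162.95° → +142.67°, shortest Δλ = -20.28° (west) — does not cross 180°.
Leg 2: +142.67° → +75.79°, shortest Δλ = -66.88° (west) — does not cross 180°.
Leg 3: +75.79° → -31.44°, shortest Δλ = -107.23° (west) — does not cross 180°.
Leg 4: -31.44° → +81.85°, shortest Δλ = 113.29° (east) — does not cross 180°.
Leg 5: +81.85° → +128.85°, shortest Δλ = 47.0° (east) — does not cross 180°.
Total crossings: 0.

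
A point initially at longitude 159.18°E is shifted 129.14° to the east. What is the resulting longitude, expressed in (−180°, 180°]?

Start at +159.18°; shift +129.14° → +288.32°.
+288.32° lies outside (−180°, 180°]; subtract 360° → -71.68°.

71.68°W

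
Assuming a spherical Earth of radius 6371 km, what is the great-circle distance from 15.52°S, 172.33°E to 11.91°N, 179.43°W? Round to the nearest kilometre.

Δλ = -179.43 − 172.33 = -351.76°; wrapped into (−180°, 180°]: 8.24°.
Δφ = 11.91 − -15.52 = 27.43°.
a = sin²(Δφ/2) + cos φ₁ · cos φ₂ · sin²(Δλ/2) = 0.061079.
c = 2·atan2(√a, √(1−a)) = 0.49946 rad → d = 6371·c ≈ 3182.06 km.

3182 km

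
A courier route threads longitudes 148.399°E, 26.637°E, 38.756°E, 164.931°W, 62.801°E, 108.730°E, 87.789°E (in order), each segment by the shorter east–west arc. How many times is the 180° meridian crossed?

Leg 1: +148.399° → +26.637°, shortest Δλ = -121.762° (west) — does not cross 180°.
Leg 2: +26.637° → +38.756°, shortest Δλ = 12.119° (east) — does not cross 180°.
Leg 3: +38.756° → -164.931°, shortest Δλ = 156.313° (east) — crosses 180°.
Leg 4: -164.931° → +62.801°, shortest Δλ = -132.268° (west) — crosses 180°.
Leg 5: +62.801° → +108.730°, shortest Δλ = 45.929° (east) — does not cross 180°.
Leg 6: +108.730° → +87.789°, shortest Δλ = -20.941° (west) — does not cross 180°.
Total crossings: 2.

2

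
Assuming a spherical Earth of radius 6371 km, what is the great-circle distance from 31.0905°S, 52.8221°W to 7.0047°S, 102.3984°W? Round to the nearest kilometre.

Δλ = -102.3984 − -52.8221 = -49.5763°.
Δφ = -7.0047 − -31.0905 = 24.0858°.
a = sin²(Δφ/2) + cos φ₁ · cos φ₂ · sin²(Δλ/2) = 0.192941.
c = 2·atan2(√a, √(1−a)) = 0.90953 rad → d = 6371·c ≈ 5794.60 km.

5795 km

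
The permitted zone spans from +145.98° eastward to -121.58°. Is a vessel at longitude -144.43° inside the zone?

Band width going east from +145.98° to -121.58°: ((-121.58 − 145.98) mod 360) = 92.44°.
Offset of -144.43° east of the west edge: ((-144.43 − 145.98) mod 360) = 69.59°.
69.59° ≤ 92.44° ⇒ inside.

Yes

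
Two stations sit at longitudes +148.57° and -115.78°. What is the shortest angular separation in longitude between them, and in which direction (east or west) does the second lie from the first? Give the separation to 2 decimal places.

95.65° east

Raw difference: -115.78 − 148.57 = -264.35°.
Normalise into (−180°, 180°]: -264.35° + 360° = 95.65°.
Positive ⇒ the second point lies to the east; separation 95.65°.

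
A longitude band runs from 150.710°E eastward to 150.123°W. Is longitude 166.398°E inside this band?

Yes

Band width going east from +150.710° to -150.123°: ((-150.123 − 150.710) mod 360) = 59.167°.
Offset of +166.398° east of the west edge: ((166.398 − 150.710) mod 360) = 15.688°.
15.688° ≤ 59.167° ⇒ inside.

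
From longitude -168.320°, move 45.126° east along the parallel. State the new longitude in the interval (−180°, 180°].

-123.194°

Start at -168.320°; shift +45.126° → -123.194°.
-123.194° already lies in (−180°, 180°].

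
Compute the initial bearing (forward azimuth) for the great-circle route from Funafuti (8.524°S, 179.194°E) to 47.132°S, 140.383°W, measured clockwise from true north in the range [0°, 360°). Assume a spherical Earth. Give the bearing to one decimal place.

Δλ = -140.383 − 179.194 = -319.577°; wrapped into (−180°, 180°]: 40.423°.
θ = atan2( sin Δλ · cos φ₂ , cos φ₁ · sin φ₂ − sin φ₁ · cos φ₂ · cos Δλ )
  = atan2(0.44113, -0.64806) = 145.757° → normalised to [0°, 360°): 145.757°.

145.8°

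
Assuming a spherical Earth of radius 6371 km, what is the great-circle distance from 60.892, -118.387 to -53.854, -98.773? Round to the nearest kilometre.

12876 km

Δλ = -98.773 − -118.387 = 19.614°.
Δφ = -53.854 − 60.892 = -114.746°.
a = sin²(Δφ/2) + cos φ₁ · cos φ₂ · sin²(Δλ/2) = 0.717623.
c = 2·atan2(√a, √(1−a)) = 2.02111 rad → d = 6371·c ≈ 12876.47 km.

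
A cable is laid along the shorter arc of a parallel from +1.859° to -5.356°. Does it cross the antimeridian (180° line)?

Signed shortest Δλ = ((-5.356 − 1.859 + 180) mod 360) − 180 = -7.215°.
Going west by 7.215° from +1.859° reaches -5.356° without touching 180°.

No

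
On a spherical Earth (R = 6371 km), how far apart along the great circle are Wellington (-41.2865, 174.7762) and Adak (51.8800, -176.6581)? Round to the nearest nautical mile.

Δλ = -176.6581 − 174.7762 = -351.4343°; wrapped into (−180°, 180°]: 8.5657°.
Δφ = 51.8800 − -41.2865 = 93.1665°.
a = sin²(Δφ/2) + cos φ₁ · cos φ₂ · sin²(Δλ/2) = 0.530206.
c = 2·atan2(√a, √(1−a)) = 1.63124 rad → d = 6371·c ≈ 10392.66 km ≈ 5611.59 nmi.

5612 nmi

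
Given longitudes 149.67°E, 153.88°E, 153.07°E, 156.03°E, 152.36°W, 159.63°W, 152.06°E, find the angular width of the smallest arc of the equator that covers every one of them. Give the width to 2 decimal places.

57.97°

Sort the longitudes: -159.63°, -152.36°, +149.67°, +152.06°, +153.07°, +153.88°, +156.03°.
Eastward gaps between consecutive values (wrapping around): 7.27°, 302.03°, 2.39°, 1.01°, 0.81°, 2.15°, 44.34°.
Largest gap = 302.03° ⇒ minimal covering band is its complement: 360° − 302.03° = 57.97°.
Band runs from +149.67° eastward to -152.36°, crossing the antimeridian.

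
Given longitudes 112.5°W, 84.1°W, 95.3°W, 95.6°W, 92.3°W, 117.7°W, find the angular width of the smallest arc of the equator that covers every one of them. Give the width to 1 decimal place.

Sort the longitudes: -117.7°, -112.5°, -95.6°, -95.3°, -92.3°, -84.1°.
Eastward gaps between consecutive values (wrapping around): 5.2°, 16.9°, 0.3°, 3.0°, 8.2°, 326.4°.
Largest gap = 326.4° ⇒ minimal covering band is its complement: 360° − 326.4° = 33.6°.
Band runs from -117.7° eastward to -84.1°.

33.6°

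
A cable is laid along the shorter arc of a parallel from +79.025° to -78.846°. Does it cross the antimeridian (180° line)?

No

Signed shortest Δλ = ((-78.846 − 79.025 + 180) mod 360) − 180 = -157.871°.
Going west by 157.871° from +79.025° reaches -78.846° without touching 180°.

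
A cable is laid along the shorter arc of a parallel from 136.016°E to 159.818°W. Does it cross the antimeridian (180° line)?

Yes

Naïve |-159.818 − 136.016| = 295.834° > 180°, so the shorter arc goes the other way round — across 180°.
Signed shortest Δλ = ((-159.818 − 136.016 + 180) mod 360) − 180 = 64.166°.
Going east by 64.166° from +136.016° passes through 180° before reaching -159.818°.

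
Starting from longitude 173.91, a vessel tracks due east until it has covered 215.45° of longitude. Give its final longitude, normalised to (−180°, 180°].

Start at +173.91°; shift +215.45° → +389.36°.
+389.36° lies outside (−180°, 180°]; subtract 360° → +29.36°.

+29.36°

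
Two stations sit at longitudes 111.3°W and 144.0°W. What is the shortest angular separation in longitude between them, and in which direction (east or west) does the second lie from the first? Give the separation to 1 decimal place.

32.7° west

Raw difference: -144.0 − -111.3 = -32.7°.
Normalise into (−180°, 180°]: -32.7° stays -32.7°.
Negative ⇒ the second point lies to the west; separation 32.7°.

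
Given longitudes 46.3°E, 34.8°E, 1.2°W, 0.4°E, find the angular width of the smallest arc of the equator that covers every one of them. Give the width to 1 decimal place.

47.5°

Sort the longitudes: -1.2°, +0.4°, +34.8°, +46.3°.
Eastward gaps between consecutive values (wrapping around): 1.6°, 34.4°, 11.5°, 312.5°.
Largest gap = 312.5° ⇒ minimal covering band is its complement: 360° − 312.5° = 47.5°.
Band runs from -1.2° eastward to +46.3°.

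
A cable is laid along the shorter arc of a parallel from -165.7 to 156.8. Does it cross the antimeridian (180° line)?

Yes

Naïve |156.8 − -165.7| = 322.5° > 180°, so the shorter arc goes the other way round — across 180°.
Signed shortest Δλ = ((156.8 − -165.7 + 180) mod 360) − 180 = -37.5°.
Going west by 37.5° from -165.7° passes through 180° before reaching +156.8°.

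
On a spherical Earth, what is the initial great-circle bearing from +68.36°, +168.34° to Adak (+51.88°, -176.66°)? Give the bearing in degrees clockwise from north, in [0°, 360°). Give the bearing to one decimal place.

148.8°

Δλ = -176.66 − 168.34 = -345.00°; wrapped into (−180°, 180°]: 15.00°.
θ = atan2( sin Δλ · cos φ₂ , cos φ₁ · sin φ₂ − sin φ₁ · cos φ₂ · cos Δλ )
  = atan2(0.15977, -0.26413) = 148.830° → normalised to [0°, 360°): 148.830°.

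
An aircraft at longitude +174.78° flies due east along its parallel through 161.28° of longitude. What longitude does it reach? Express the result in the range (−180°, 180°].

Start at +174.78°; shift +161.28° → +336.06°.
+336.06° lies outside (−180°, 180°]; subtract 360° → -23.94°.

-23.94°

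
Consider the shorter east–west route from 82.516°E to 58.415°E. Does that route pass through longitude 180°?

Signed shortest Δλ = ((58.415 − 82.516 + 180) mod 360) − 180 = -24.101°.
Going west by 24.101° from +82.516° reaches +58.415° without touching 180°.

No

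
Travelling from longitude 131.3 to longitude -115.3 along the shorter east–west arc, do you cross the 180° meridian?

Naïve |-115.3 − 131.3| = 246.6° > 180°, so the shorter arc goes the other way round — across 180°.
Signed shortest Δλ = ((-115.3 − 131.3 + 180) mod 360) − 180 = 113.4°.
Going east by 113.4° from +131.3° passes through 180° before reaching -115.3°.

Yes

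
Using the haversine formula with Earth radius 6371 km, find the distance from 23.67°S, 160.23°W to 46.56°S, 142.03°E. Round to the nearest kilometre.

Δλ = 142.03 − -160.23 = 302.26°; wrapped into (−180°, 180°]: -57.74°.
Δφ = -46.56 − -23.67 = -22.89°.
a = sin²(Δφ/2) + cos φ₁ · cos φ₂ · sin²(Δλ/2) = 0.186180.
c = 2·atan2(√a, √(1−a)) = 0.89228 rad → d = 6371·c ≈ 5684.70 km.

5685 km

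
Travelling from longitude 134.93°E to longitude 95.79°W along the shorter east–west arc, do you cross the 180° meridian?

Naïve |-95.79 − 134.93| = 230.72° > 180°, so the shorter arc goes the other way round — across 180°.
Signed shortest Δλ = ((-95.79 − 134.93 + 180) mod 360) − 180 = 129.28°.
Going east by 129.28° from +134.93° passes through 180° before reaching -95.79°.

Yes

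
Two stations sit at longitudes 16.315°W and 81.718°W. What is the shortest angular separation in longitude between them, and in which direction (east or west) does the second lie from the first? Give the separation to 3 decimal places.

65.403° west

Raw difference: -81.718 − -16.315 = -65.403°.
Normalise into (−180°, 180°]: -65.403° stays -65.403°.
Negative ⇒ the second point lies to the west; separation 65.403°.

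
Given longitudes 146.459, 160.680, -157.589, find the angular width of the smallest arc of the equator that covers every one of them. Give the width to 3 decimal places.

Sort the longitudes: -157.589°, +146.459°, +160.680°.
Eastward gaps between consecutive values (wrapping around): 304.048°, 14.221°, 41.731°.
Largest gap = 304.048° ⇒ minimal covering band is its complement: 360° − 304.048° = 55.952°.
Band runs from +146.459° eastward to -157.589°, crossing the antimeridian.

55.952°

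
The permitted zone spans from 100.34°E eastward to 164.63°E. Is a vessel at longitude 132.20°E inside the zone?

Yes

Band width going east from +100.34° to +164.63°: ((164.63 − 100.34) mod 360) = 64.29°.
Offset of +132.20° east of the west edge: ((132.20 − 100.34) mod 360) = 31.86°.
31.86° ≤ 64.29° ⇒ inside.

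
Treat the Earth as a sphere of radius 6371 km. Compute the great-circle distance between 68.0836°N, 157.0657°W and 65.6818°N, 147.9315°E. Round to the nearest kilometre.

2335 km

Δλ = 147.9315 − -157.0657 = 304.9972°; wrapped into (−180°, 180°]: -55.0028°.
Δφ = 65.6818 − 68.0836 = -2.4018°.
a = sin²(Δφ/2) + cos φ₁ · cos φ₂ · sin²(Δλ/2) = 0.033214.
c = 2·atan2(√a, √(1−a)) = 0.36655 rad → d = 6371·c ≈ 2335.26 km.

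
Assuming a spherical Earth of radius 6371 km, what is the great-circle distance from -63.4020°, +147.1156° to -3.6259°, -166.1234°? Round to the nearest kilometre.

Δλ = -166.1234 − 147.1156 = -313.2390°; wrapped into (−180°, 180°]: 46.7610°.
Δφ = -3.6259 − -63.4020 = 59.7761°.
a = sin²(Δφ/2) + cos φ₁ · cos φ₂ · sin²(Δλ/2) = 0.318676.
c = 2·atan2(√a, √(1−a)) = 1.19969 rad → d = 6371·c ≈ 7643.22 km.

7643 km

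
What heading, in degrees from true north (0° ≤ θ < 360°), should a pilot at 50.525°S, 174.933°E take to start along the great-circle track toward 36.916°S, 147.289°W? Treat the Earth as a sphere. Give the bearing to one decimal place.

Δλ = -147.289 − 174.933 = -322.222°; wrapped into (−180°, 180°]: 37.778°.
θ = atan2( sin Δλ · cos φ₂ , cos φ₁ · sin φ₂ − sin φ₁ · cos φ₂ · cos Δλ )
  = atan2(0.48979, 0.10593) = 77.796° → normalised to [0°, 360°): 77.796°.

77.8°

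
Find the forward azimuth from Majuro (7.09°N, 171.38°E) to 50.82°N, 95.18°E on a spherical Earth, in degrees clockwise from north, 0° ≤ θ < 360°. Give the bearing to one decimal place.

320.7°

Δλ = 95.18 − 171.38 = -76.20°.
θ = atan2( sin Δλ · cos φ₂ , cos φ₁ · sin φ₂ − sin φ₁ · cos φ₂ · cos Δλ )
  = atan2(-0.61352, 0.75064) = -39.260° → normalised to [0°, 360°): 320.740°.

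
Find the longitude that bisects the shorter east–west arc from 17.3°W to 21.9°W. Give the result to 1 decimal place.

19.6°W

Signed shortest Δλ from -17.3° to -21.9° is -4.6°.
Midpoint longitude = -17.3° + (-4.6°)/2 = -17.3° − 2.3° = -19.6°.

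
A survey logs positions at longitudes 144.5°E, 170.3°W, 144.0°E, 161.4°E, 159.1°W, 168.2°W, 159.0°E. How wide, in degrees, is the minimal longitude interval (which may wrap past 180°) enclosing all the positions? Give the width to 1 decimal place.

56.9°

Sort the longitudes: -170.3°, -168.2°, -159.1°, +144.0°, +144.5°, +159.0°, +161.4°.
Eastward gaps between consecutive values (wrapping around): 2.1°, 9.1°, 303.1°, 0.5°, 14.5°, 2.4°, 28.3°.
Largest gap = 303.1° ⇒ minimal covering band is its complement: 360° − 303.1° = 56.9°.
Band runs from +144.0° eastward to -159.1°, crossing the antimeridian.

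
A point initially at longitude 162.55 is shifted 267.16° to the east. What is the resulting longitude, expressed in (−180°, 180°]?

+69.71°

Start at +162.55°; shift +267.16° → +429.71°.
+429.71° lies outside (−180°, 180°]; subtract 360° → +69.71°.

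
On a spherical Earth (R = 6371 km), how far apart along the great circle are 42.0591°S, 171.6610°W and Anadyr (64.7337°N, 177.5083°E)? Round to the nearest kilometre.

11912 km

Δλ = 177.5083 − -171.6610 = 349.1693°; wrapped into (−180°, 180°]: -10.8307°.
Δφ = 64.7337 − -42.0591 = 106.7928°.
a = sin²(Δφ/2) + cos φ₁ · cos φ₂ · sin²(Δλ/2) = 0.647278.
c = 2·atan2(√a, √(1−a)) = 1.86979 rad → d = 6371·c ≈ 11912.42 km.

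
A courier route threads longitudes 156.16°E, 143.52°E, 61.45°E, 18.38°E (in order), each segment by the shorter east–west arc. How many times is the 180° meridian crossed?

0

Leg 1: +156.16° → +143.52°, shortest Δλ = -12.64° (west) — does not cross 180°.
Leg 2: +143.52° → +61.45°, shortest Δλ = -82.07° (west) — does not cross 180°.
Leg 3: +61.45° → +18.38°, shortest Δλ = -43.07° (west) — does not cross 180°.
Total crossings: 0.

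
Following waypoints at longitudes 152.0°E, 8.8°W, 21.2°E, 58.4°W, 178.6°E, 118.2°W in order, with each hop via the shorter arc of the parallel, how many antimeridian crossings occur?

2

Leg 1: +152.0° → -8.8°, shortest Δλ = -160.8° (west) — does not cross 180°.
Leg 2: -8.8° → +21.2°, shortest Δλ = 30.0° (east) — does not cross 180°.
Leg 3: +21.2° → -58.4°, shortest Δλ = -79.6° (west) — does not cross 180°.
Leg 4: -58.4° → +178.6°, shortest Δλ = -123.0° (west) — crosses 180°.
Leg 5: +178.6° → -118.2°, shortest Δλ = 63.2° (east) — crosses 180°.
Total crossings: 2.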